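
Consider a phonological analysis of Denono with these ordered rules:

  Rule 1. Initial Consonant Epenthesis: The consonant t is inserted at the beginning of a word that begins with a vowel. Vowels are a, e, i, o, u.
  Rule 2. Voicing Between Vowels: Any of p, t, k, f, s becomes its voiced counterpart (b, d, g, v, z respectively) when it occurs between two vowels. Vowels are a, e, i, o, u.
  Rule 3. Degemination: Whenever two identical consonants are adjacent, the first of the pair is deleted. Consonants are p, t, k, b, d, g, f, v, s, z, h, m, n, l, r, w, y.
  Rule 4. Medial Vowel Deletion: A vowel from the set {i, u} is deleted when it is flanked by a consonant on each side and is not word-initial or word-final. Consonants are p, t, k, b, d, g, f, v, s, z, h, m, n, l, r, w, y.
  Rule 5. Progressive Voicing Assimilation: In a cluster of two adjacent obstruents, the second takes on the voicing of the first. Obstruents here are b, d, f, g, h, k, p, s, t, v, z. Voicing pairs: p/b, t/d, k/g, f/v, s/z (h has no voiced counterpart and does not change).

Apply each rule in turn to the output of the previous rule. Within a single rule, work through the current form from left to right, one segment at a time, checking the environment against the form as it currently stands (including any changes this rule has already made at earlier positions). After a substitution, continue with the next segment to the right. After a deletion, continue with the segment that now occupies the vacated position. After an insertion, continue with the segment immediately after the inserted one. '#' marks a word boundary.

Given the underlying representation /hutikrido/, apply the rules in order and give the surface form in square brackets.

[htkrdo]

Rule 1 Initial Consonant Epenthesis: no change — [hutikrido]
Rule 2 Voicing Between Vowels: [hutikrido] → [hudikrido]
Rule 3 Degemination: no change — [hudikrido]
Rule 4 Medial Vowel Deletion: [hudikrido] → [hdkrdo]
Rule 5 Progressive Voicing Assimilation: [hdkrdo] → [htkrdo]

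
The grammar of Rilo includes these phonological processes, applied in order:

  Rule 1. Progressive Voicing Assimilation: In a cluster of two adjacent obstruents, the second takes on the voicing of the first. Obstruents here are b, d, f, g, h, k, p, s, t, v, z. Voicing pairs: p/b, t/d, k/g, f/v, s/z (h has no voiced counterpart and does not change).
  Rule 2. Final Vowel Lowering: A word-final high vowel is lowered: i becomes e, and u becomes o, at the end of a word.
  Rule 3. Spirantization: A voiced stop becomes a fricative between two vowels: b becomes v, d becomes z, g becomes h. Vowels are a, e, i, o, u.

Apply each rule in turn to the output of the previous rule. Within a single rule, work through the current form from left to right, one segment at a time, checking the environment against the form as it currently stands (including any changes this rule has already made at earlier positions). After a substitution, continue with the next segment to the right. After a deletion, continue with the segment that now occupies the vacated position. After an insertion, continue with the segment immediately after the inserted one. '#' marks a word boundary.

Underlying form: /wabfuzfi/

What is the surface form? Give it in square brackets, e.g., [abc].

Rule 1 Progressive Voicing Assimilation: [wabfuzfi] → [wabvuzvi]
Rule 2 Final Vowel Lowering: [wabvuzvi] → [wabvuzve]
Rule 3 Spirantization: no change — [wabvuzve]

[wabvuzve]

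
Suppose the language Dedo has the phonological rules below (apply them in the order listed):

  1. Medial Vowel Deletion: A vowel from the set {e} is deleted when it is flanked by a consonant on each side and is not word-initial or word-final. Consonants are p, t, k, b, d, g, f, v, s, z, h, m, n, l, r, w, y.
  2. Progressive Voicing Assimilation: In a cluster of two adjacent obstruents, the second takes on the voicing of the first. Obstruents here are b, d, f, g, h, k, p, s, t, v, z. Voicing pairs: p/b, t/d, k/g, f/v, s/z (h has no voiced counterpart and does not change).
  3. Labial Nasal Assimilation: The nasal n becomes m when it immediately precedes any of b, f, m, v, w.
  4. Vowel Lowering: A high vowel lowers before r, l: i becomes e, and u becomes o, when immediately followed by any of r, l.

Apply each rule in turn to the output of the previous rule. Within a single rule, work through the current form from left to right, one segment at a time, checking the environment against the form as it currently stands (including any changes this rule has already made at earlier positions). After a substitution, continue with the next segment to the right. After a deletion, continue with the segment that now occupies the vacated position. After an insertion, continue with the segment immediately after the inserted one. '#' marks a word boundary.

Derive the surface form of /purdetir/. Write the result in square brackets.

1 Medial Vowel Deletion: [purdetir] → [purdtir]
2 Progressive Voicing Assimilation: [purdtir] → [purddir]
3 Labial Nasal Assimilation: no change — [purddir]
4 Vowel Lowering: [purddir] → [pordder]

[pordder]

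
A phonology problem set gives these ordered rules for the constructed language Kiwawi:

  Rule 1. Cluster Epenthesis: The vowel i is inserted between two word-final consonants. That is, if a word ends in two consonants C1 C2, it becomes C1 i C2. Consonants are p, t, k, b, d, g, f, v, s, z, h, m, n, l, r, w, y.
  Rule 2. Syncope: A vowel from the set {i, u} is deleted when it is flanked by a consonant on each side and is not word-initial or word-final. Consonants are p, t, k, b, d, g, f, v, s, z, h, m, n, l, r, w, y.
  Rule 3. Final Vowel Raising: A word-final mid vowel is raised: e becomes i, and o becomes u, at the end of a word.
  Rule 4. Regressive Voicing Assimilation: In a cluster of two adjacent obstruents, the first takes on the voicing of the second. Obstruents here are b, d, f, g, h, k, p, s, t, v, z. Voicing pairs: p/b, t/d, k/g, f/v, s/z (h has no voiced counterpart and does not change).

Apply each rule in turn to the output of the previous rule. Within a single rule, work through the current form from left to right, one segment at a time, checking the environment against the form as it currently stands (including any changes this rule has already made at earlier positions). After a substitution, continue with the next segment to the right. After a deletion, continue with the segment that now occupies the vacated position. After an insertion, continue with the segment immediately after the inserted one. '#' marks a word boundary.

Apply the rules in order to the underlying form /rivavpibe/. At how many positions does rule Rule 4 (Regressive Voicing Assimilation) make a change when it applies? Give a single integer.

Rule 1 Cluster Epenthesis: no change — [rivavpibe]
Rule 2 Syncope: [rivavpibe] → [rvavpbe]
Rule 3 Final Vowel Raising: [rvavpbe] → [rvavpbi]
Rule 4 Regressive Voicing Assimilation: [rvavpbi] → [rvafbbi]
Rule Rule 4 changed 2 position(s).

2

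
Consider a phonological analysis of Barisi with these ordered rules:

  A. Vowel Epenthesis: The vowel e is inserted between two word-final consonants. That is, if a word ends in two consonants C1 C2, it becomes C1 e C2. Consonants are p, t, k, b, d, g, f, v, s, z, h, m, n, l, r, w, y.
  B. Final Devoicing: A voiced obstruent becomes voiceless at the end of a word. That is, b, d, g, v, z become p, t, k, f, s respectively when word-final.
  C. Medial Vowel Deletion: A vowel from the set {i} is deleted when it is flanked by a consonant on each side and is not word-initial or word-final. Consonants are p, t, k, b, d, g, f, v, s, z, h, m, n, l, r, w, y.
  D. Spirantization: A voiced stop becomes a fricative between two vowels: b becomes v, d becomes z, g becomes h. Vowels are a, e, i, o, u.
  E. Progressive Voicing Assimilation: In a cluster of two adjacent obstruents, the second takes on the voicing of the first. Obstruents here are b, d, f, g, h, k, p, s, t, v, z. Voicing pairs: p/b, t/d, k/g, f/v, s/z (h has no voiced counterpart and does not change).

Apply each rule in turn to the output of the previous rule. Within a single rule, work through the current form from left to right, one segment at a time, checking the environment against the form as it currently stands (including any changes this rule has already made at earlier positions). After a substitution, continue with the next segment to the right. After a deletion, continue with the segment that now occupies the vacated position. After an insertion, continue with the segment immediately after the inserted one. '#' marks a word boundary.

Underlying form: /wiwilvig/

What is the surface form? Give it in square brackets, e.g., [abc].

A Vowel Epenthesis: no change — [wiwilvig]
B Final Devoicing: [wiwilvig] → [wiwilvik]
C Medial Vowel Deletion: [wiwilvik] → [wwlvk]
D Spirantization: no change — [wwlvk]
E Progressive Voicing Assimilation: [wwlvk] → [wwlvg]

[wwlvg]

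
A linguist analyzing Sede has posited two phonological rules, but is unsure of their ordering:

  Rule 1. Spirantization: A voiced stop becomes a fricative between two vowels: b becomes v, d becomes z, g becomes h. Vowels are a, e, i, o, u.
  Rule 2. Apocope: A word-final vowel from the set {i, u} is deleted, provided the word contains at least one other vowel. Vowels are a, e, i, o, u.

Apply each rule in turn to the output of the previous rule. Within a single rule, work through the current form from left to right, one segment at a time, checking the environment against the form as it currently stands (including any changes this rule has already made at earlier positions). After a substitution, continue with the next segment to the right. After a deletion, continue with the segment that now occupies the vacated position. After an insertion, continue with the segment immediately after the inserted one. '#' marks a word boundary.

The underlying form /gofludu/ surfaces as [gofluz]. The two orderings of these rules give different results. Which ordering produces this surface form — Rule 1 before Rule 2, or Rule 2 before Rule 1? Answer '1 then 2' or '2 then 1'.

Order 1 then 2:
  1 Spirantization: [gofludu] → [gofluzu]
  2 Apocope: [gofluzu] → [gofluz]
  result: [gofluz]
Order 2 then 1:
  2 Apocope: [gofludu] → [goflud]
  1 Spirantization: no change — [goflud]
  result: [goflud]

1 then 2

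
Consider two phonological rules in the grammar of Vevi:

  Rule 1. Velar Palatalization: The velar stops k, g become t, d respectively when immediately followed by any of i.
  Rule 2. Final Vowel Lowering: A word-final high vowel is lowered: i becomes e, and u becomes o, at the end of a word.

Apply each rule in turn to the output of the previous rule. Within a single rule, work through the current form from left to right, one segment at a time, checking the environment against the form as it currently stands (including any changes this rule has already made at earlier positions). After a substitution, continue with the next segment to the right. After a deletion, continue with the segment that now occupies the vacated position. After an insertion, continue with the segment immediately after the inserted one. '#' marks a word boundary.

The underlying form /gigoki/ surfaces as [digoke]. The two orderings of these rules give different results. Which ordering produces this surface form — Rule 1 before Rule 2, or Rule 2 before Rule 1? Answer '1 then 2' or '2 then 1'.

Order 1 then 2:
  1 Velar Palatalization: [gigoki] → [digoti]
  2 Final Vowel Lowering: [digoti] → [digote]
  result: [digote]
Order 2 then 1:
  2 Final Vowel Lowering: [gigoki] → [gigoke]
  1 Velar Palatalization: [gigoke] → [digoke]
  result: [digoke]

2 then 1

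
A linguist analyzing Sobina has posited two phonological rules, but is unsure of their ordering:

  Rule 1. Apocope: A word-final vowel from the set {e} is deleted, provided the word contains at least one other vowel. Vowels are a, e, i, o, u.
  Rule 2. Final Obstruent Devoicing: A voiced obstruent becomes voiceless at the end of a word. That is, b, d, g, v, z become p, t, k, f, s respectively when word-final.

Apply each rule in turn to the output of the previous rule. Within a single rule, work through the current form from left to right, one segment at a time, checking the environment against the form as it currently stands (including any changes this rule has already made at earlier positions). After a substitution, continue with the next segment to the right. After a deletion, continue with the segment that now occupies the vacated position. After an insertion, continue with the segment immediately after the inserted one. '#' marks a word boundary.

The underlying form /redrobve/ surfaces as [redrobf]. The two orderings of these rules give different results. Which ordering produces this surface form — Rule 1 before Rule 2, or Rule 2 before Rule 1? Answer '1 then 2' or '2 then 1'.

Order 1 then 2:
  1 Apocope: [redrobve] → [redrobv]
  2 Final Obstruent Devoicing: [redrobv] → [redrobf]
  result: [redrobf]
Order 2 then 1:
  2 Final Obstruent Devoicing: no change — [redrobve]
  1 Apocope: [redrobve] → [redrobv]
  result: [redrobv]

1 then 2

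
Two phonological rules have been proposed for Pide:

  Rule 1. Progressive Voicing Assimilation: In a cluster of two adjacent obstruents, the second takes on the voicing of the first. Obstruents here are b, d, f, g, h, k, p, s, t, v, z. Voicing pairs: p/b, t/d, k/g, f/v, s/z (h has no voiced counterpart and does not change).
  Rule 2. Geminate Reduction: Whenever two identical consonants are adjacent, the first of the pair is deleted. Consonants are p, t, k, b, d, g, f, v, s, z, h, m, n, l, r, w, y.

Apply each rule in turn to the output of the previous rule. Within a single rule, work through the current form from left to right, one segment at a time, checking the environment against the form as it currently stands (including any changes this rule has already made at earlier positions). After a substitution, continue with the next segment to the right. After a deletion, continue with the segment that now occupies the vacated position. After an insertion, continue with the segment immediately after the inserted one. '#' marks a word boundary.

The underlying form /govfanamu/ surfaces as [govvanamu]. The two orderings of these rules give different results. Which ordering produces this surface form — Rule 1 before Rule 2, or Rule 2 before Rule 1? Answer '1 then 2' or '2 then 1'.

Order 1 then 2:
  1 Progressive Voicing Assimilation: [govfanamu] → [govvanamu]
  2 Geminate Reduction: [govvanamu] → [govanamu]
  result: [govanamu]
Order 2 then 1:
  2 Geminate Reduction: no change — [govfanamu]
  1 Progressive Voicing Assimilation: [govfanamu] → [govvanamu]
  result: [govvanamu]

2 then 1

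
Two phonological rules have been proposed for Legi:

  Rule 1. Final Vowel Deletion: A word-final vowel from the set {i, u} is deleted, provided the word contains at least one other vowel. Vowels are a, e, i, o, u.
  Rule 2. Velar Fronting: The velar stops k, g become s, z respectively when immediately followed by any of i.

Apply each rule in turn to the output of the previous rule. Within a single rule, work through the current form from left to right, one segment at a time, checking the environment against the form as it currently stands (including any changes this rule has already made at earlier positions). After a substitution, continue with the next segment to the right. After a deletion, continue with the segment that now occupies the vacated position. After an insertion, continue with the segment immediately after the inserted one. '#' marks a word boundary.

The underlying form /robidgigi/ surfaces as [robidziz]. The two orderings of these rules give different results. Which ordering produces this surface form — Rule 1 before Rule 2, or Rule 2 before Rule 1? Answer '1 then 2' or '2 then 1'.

2 then 1

Order 1 then 2:
  1 Final Vowel Deletion: [robidgigi] → [robidgig]
  2 Velar Fronting: [robidgig] → [robidzig]
  result: [robidzig]
Order 2 then 1:
  2 Velar Fronting: [robidgigi] → [robidzizi]
  1 Final Vowel Deletion: [robidzizi] → [robidziz]
  result: [robidziz]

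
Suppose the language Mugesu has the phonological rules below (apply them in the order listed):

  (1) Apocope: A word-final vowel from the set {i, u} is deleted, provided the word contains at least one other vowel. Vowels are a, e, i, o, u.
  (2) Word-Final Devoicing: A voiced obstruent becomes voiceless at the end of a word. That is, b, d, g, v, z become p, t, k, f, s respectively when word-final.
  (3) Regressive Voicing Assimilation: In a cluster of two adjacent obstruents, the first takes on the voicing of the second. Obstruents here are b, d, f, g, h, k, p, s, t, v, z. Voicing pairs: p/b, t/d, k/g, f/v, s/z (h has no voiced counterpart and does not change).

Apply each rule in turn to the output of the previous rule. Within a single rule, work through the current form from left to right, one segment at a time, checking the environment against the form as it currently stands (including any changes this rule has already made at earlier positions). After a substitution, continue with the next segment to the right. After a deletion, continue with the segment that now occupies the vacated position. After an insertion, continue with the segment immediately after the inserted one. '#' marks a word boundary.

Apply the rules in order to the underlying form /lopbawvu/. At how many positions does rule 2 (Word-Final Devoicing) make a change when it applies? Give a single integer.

(1) Apocope: [lopbawvu] → [lopbawv]
(2) Word-Final Devoicing: [lopbawv] → [lopbawf]
(3) Regressive Voicing Assimilation: [lopbawf] → [lobbawf]
Rule 2 changed 1 position(s).

1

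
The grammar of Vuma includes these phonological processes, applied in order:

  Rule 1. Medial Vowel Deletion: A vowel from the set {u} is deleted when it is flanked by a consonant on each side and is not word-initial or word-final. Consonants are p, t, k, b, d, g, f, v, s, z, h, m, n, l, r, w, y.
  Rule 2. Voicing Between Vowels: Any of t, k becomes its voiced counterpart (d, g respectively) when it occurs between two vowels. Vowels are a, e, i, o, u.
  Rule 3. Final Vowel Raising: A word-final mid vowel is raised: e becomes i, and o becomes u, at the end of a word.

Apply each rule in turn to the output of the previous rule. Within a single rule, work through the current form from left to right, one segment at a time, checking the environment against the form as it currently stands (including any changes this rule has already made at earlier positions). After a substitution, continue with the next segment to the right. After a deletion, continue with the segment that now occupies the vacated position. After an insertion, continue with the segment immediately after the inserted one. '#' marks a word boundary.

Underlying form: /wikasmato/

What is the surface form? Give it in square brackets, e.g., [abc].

[wigasmadu]

Rule 1 Medial Vowel Deletion: no change — [wikasmato]
Rule 2 Voicing Between Vowels: [wikasmato] → [wigasmado]
Rule 3 Final Vowel Raising: [wigasmado] → [wigasmadu]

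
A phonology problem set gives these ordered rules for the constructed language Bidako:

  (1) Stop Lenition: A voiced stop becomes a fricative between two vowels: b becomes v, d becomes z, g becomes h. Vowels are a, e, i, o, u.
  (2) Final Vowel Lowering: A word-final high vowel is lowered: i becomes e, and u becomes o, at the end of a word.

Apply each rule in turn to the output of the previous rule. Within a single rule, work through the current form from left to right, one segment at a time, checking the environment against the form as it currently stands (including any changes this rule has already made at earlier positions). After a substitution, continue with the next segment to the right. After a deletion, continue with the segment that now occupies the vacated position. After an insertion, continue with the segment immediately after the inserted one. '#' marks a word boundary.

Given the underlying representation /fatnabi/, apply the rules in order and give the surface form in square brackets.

[fatnave]

(1) Stop Lenition: [fatnabi] → [fatnavi]
(2) Final Vowel Lowering: [fatnavi] → [fatnave]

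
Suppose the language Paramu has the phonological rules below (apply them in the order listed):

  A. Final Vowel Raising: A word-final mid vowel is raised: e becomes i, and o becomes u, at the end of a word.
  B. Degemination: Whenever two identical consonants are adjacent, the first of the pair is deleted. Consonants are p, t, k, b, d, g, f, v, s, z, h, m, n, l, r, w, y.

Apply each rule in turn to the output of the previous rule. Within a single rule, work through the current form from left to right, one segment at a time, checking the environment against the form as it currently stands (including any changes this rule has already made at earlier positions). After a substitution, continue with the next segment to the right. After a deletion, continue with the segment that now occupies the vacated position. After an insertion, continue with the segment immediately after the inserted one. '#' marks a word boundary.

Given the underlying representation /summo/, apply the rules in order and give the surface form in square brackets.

A Final Vowel Raising: [summo] → [summu]
B Degemination: [summu] → [sumu]

[sumu]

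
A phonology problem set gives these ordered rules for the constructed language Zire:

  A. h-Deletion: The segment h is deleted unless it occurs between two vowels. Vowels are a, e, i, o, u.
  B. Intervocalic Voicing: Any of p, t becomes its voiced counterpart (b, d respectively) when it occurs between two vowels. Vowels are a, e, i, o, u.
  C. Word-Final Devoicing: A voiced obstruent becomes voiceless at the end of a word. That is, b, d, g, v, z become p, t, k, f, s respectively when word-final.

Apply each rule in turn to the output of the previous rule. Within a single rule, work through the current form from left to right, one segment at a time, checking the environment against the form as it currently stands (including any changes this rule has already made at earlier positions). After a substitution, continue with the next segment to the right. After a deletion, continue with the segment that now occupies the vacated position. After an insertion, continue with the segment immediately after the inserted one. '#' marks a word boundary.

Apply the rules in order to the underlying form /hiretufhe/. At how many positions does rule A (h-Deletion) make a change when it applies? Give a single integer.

2

A h-Deletion: [hiretufhe] → [iretufe]
B Intervocalic Voicing: [iretufe] → [iredufe]
C Word-Final Devoicing: no change — [iredufe]
Rule A changed 2 position(s).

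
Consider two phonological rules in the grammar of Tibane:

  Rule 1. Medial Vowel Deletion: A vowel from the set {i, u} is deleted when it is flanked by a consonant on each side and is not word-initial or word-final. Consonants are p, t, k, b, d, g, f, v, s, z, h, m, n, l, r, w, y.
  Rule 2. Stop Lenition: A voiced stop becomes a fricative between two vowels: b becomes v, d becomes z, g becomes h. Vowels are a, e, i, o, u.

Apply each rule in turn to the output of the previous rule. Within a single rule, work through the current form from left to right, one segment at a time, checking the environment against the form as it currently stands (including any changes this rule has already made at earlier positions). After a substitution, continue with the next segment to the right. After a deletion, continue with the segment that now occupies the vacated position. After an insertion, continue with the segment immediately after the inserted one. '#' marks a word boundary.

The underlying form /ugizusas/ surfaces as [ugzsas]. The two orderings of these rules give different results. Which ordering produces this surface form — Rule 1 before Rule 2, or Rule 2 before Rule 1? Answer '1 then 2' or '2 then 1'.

Order 1 then 2:
  1 Medial Vowel Deletion: [ugizusas] → [ugzsas]
  2 Stop Lenition: no change — [ugzsas]
  result: [ugzsas]
Order 2 then 1:
  2 Stop Lenition: [ugizusas] → [uhizusas]
  1 Medial Vowel Deletion: [uhizusas] → [uhzsas]
  result: [uhzsas]

1 then 2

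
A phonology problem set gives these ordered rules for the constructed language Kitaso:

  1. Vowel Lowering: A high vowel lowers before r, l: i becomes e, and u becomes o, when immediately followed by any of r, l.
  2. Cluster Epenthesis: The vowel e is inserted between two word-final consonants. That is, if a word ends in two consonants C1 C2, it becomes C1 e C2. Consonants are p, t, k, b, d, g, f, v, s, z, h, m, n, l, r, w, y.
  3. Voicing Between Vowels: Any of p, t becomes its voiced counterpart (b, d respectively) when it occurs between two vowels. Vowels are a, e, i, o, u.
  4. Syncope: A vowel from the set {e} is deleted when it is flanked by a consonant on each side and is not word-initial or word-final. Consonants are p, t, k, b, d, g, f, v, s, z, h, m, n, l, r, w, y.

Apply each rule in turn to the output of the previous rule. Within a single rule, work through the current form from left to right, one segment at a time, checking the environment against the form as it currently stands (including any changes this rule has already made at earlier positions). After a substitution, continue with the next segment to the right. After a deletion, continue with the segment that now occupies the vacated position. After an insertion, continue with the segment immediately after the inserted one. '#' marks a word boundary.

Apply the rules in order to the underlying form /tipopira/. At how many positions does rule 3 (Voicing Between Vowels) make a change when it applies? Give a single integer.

1 Vowel Lowering: [tipopira] → [tipopera]
2 Cluster Epenthesis: no change — [tipopera]
3 Voicing Between Vowels: [tipopera] → [tibobera]
4 Syncope: [tibobera] → [tibobra]
Rule 3 changed 2 position(s).

2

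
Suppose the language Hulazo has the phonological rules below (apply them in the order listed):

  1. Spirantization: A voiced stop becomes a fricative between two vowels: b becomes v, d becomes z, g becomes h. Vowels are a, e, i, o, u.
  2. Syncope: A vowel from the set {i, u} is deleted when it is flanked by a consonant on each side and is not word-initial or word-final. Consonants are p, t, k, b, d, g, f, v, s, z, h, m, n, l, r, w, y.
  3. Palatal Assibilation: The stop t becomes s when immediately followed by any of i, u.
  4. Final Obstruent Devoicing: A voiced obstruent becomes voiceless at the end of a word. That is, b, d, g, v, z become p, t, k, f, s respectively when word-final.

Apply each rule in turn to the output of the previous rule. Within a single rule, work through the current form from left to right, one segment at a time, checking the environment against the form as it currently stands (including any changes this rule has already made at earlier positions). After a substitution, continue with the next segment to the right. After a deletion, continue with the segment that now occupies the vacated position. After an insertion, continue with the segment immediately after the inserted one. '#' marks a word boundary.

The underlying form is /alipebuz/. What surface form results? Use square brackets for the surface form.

1 Spirantization: [alipebuz] → [alipevuz]
2 Syncope: [alipevuz] → [alpevz]
3 Palatal Assibilation: no change — [alpevz]
4 Final Obstruent Devoicing: [alpevz] → [alpevs]

[alpevs]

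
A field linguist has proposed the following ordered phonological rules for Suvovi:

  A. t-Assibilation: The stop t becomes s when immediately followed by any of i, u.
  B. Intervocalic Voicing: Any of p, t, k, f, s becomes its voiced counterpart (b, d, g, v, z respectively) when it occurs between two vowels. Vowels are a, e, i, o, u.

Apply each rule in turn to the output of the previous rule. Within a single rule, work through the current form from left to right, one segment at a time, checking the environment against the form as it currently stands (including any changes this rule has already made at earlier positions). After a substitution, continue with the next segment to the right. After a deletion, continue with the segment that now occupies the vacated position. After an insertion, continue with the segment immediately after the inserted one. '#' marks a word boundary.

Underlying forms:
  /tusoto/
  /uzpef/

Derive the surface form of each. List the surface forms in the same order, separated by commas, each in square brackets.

[suzodo], [uzpef]

/tusoto/:
  A t-Assibilation: [tusoto] → [susoto]
  B Intervocalic Voicing: [susoto] → [suzodo]
/uzpef/:
  A t-Assibilation: no change — [uzpef]
  B Intervocalic Voicing: no change — [uzpef]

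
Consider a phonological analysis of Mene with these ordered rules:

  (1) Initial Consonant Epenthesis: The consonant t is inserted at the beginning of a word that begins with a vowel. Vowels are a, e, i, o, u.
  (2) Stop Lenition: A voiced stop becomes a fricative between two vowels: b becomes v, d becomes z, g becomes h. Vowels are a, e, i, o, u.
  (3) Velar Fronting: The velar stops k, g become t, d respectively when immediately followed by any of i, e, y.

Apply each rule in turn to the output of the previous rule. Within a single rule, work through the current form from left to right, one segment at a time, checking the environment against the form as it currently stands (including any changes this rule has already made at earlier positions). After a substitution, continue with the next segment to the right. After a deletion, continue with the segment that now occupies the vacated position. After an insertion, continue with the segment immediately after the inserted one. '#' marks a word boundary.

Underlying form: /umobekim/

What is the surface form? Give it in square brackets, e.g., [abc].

[tumovetim]

(1) Initial Consonant Epenthesis: [umobekim] → [tumobekim]
(2) Stop Lenition: [tumobekim] → [tumovekim]
(3) Velar Fronting: [tumovekim] → [tumovetim]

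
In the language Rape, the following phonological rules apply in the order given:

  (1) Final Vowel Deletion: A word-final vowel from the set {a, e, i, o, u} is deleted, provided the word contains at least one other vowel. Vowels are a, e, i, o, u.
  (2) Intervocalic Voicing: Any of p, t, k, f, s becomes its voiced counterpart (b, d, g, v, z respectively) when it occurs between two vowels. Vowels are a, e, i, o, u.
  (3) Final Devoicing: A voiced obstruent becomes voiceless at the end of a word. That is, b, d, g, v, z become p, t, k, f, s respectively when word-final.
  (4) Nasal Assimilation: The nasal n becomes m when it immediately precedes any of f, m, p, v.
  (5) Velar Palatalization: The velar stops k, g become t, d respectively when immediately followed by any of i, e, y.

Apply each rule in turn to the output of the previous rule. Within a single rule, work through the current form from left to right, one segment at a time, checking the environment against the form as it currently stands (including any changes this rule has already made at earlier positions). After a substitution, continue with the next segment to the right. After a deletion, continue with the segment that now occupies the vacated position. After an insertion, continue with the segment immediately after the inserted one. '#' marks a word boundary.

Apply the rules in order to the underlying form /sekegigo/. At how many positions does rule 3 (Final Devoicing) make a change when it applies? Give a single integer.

1

(1) Final Vowel Deletion: [sekegigo] → [sekegig]
(2) Intervocalic Voicing: [sekegig] → [segegig]
(3) Final Devoicing: [segegig] → [segegik]
(4) Nasal Assimilation: no change — [segegik]
(5) Velar Palatalization: [segegik] → [sededik]
Rule 3 changed 1 position(s).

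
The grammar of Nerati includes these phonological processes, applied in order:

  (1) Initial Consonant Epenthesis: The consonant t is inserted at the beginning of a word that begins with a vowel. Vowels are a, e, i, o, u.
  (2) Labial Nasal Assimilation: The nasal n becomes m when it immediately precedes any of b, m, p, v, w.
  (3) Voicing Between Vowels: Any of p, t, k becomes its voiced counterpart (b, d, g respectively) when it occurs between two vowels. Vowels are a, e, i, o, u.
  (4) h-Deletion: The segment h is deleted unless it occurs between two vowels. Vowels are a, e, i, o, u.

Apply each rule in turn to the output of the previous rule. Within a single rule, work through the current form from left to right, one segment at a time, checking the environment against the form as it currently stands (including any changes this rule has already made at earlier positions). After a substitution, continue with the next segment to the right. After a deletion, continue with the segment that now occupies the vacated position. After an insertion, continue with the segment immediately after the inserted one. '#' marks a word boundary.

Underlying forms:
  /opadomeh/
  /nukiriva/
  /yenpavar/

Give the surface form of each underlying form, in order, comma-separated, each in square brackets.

[tobadome], [nugiriva], [yempavar]

/opadomeh/:
  (1) Initial Consonant Epenthesis: [opadomeh] → [topadomeh]
  (2) Labial Nasal Assimilation: no change — [topadomeh]
  (3) Voicing Between Vowels: [topadomeh] → [tobadomeh]
  (4) h-Deletion: [tobadomeh] → [tobadome]
/nukiriva/:
  (1) Initial Consonant Epenthesis: no change — [nukiriva]
  (2) Labial Nasal Assimilation: no change — [nukiriva]
  (3) Voicing Between Vowels: [nukiriva] → [nugiriva]
  (4) h-Deletion: no change — [nugiriva]
/yenpavar/:
  (1) Initial Consonant Epenthesis: no change — [yenpavar]
  (2) Labial Nasal Assimilation: [yenpavar] → [yempavar]
  (3) Voicing Between Vowels: no change — [yempavar]
  (4) h-Deletion: no change — [yempavar]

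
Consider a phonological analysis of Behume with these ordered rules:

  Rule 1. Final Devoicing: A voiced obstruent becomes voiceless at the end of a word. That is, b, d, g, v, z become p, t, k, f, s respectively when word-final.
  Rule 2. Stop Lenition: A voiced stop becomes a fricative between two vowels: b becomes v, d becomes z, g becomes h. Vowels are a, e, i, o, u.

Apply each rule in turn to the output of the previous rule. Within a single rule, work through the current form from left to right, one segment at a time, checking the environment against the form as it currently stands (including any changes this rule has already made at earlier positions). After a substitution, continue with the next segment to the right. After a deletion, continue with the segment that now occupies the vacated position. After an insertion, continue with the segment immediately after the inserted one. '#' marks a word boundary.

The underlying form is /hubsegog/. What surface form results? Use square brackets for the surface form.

Rule 1 Final Devoicing: [hubsegog] → [hubsegok]
Rule 2 Stop Lenition: [hubsegok] → [hubsehok]

[hubsehok]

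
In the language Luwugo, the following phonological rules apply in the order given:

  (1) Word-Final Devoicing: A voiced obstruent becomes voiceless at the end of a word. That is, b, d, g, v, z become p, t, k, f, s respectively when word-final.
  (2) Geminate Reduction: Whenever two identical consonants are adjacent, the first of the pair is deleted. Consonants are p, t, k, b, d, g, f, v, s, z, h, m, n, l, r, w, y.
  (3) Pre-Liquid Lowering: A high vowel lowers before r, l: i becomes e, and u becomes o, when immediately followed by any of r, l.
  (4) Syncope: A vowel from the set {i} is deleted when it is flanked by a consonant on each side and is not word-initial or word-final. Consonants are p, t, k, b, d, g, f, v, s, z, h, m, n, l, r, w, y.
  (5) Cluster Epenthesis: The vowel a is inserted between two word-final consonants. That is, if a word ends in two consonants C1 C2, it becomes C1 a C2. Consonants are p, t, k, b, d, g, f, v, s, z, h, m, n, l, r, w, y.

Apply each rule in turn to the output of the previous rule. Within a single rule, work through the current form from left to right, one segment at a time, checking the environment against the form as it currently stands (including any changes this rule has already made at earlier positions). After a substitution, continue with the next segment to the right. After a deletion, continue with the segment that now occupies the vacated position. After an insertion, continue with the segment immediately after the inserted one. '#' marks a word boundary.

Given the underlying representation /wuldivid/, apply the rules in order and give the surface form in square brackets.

(1) Word-Final Devoicing: [wuldivid] → [wuldivit]
(2) Geminate Reduction: no change — [wuldivit]
(3) Pre-Liquid Lowering: [wuldivit] → [woldivit]
(4) Syncope: [woldivit] → [woldvt]
(5) Cluster Epenthesis: [woldvt] → [woldvat]

[woldvat]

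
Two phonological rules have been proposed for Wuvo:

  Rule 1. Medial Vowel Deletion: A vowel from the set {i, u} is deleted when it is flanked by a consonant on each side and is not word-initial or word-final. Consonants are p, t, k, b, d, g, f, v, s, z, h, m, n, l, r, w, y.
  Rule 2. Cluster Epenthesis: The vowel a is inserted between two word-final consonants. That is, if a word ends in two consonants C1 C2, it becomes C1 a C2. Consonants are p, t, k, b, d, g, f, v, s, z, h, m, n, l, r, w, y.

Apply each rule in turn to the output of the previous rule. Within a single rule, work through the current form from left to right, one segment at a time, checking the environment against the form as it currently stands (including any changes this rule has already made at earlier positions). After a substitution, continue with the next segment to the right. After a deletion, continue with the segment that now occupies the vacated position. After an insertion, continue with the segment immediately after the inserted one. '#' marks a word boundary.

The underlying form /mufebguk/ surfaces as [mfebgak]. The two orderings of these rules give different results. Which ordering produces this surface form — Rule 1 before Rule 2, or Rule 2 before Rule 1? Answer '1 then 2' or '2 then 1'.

1 then 2

Order 1 then 2:
  1 Medial Vowel Deletion: [mufebguk] → [mfebgk]
  2 Cluster Epenthesis: [mfebgk] → [mfebgak]
  result: [mfebgak]
Order 2 then 1:
  2 Cluster Epenthesis: no change — [mufebguk]
  1 Medial Vowel Deletion: [mufebguk] → [mfebgk]
  result: [mfebgk]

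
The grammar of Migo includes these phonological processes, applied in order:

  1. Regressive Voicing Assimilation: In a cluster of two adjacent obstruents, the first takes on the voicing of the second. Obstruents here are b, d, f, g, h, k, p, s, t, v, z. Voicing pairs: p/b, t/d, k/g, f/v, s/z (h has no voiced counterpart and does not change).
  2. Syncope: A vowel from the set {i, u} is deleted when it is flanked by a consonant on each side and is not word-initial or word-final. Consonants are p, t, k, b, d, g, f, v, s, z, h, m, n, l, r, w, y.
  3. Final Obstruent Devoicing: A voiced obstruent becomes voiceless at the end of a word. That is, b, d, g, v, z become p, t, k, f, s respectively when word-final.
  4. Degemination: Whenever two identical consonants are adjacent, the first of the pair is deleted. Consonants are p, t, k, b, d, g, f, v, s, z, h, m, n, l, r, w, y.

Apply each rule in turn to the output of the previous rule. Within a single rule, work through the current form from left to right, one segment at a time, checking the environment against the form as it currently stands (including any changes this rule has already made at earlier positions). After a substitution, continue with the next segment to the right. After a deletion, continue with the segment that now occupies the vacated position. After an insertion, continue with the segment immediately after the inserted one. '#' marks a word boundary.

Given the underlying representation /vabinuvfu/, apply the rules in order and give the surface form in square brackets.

1 Regressive Voicing Assimilation: [vabinuvfu] → [vabinuffu]
2 Syncope: [vabinuffu] → [vabnffu]
3 Final Obstruent Devoicing: no change — [vabnffu]
4 Degemination: [vabnffu] → [vabnfu]

[vabnfu]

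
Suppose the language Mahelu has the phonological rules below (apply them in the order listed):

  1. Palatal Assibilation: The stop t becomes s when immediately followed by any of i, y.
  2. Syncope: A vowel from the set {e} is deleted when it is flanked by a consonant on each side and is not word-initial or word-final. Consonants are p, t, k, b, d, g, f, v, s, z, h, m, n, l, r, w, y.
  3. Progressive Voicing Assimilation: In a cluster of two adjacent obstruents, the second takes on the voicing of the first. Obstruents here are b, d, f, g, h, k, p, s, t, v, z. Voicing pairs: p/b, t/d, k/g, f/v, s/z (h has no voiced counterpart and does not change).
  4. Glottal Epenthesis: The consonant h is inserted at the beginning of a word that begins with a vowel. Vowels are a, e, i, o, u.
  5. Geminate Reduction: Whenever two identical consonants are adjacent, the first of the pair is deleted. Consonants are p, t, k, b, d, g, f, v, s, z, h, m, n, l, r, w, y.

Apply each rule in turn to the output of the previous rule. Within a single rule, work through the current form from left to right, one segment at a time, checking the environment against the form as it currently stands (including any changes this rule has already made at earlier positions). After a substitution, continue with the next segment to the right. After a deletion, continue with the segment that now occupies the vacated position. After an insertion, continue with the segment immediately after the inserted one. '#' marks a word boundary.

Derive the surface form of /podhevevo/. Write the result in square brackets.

[podhfo]

1 Palatal Assibilation: no change — [podhevevo]
2 Syncope: [podhevevo] → [podhvvo]
3 Progressive Voicing Assimilation: [podhvvo] → [podhffo]
4 Glottal Epenthesis: no change — [podhffo]
5 Geminate Reduction: [podhffo] → [podhfo]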